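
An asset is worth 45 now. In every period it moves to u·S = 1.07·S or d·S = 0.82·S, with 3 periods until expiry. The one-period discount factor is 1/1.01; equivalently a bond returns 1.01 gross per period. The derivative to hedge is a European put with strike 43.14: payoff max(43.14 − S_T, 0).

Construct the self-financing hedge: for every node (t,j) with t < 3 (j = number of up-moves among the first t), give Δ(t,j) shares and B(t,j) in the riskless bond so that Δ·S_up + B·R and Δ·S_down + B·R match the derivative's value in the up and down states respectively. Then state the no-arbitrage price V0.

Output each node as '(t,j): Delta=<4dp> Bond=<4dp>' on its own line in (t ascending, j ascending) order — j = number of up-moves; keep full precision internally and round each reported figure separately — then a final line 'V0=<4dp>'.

(0,0): Delta=-0.3967 Bond=19.8296
(1,0): Delta=-1.0000 Bond=42.2900
(1,1): Delta=-0.2507 Bond=12.9977
(2,0): Delta=-1.0000 Bond=42.7129
(2,1): Delta=-1.0000 Bond=42.7129
(2,2): Delta=-0.0693 Bond=3.7850
V0=1.9785

The replicating-portfolio and risk-neutral prices coincide; use p* = (1.01−0.82)/(1.07−0.82) = 0.7600 for the latter.
Terminal payoffs: V(3,0)=18.3284, V(3,1)=10.7639, V(3,2)=0.8932, V(3,3)=0.0000
Node (2,0) S=30.2580: V=(p*·10.7639+(1−p*)·18.3284)/1.01=12.4549; Δ=(10.7639−18.3284)/(32.3761−24.8116)=-1.0000; B=V−Δ·S=42.7129
Node (2,1) S=39.4830: V=(p*·0.8932+(1−p*)·10.7639)/1.01=3.2299; Δ=(0.8932−10.7639)/(42.2468−32.3761)=-1.0000; B=V−Δ·S=42.7129
Node (2,2) S=51.5205: V=(p*·0.0000+(1−p*)·0.8932)/1.01=0.2122; Δ=(0.0000−0.8932)/(55.1269−42.2468)=-0.0693; B=V−Δ·S=3.7850
Node (1,0) S=36.9000: V=(p*·3.2299+(1−p*)·12.4549)/1.01=5.3900; Δ=(3.2299−12.4549)/(39.4830−30.2580)=-1.0000; B=V−Δ·S=42.2900
Node (1,1) S=48.1500: V=(p*·0.2122+(1−p*)·3.2299)/1.01=0.9272; Δ=(0.2122−3.2299)/(51.5205−39.4830)=-0.2507; B=V−Δ·S=12.9977
Node (0,0) S=45.0000: V=(p*·0.9272+(1−p*)·5.3900)/1.01=1.9785; Δ=(0.9272−5.3900)/(48.1500−36.9000)=-0.3967; B=V−Δ·S=19.8296
Root portfolio cost Δ·45+B reproduces V0=1.9785.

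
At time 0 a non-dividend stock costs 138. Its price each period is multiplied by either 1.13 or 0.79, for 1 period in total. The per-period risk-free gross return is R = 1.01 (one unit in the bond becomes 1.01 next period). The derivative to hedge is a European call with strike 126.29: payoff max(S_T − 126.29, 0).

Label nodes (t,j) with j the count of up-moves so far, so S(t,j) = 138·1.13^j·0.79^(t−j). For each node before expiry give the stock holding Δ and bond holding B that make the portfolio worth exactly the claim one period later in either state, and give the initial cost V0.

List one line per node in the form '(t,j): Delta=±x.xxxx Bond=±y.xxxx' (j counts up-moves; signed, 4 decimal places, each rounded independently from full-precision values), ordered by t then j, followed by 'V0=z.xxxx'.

(0,0): Delta=0.6319 Bond=-68.2105
V0=18.9953

Since d<R<u, set p* = (R−d)/(u−d) = 0.6471; price each node as the discounted p*-expectation of its children.
Terminal values V(1,·): V(1,0)=0.0000, V(1,1)=29.6500
Node (0,0) S=138.0000: V=(p*·29.6500+(1−p*)·0.0000)/1.01=18.9953; Δ=(29.6500−0.0000)/(155.9400−109.0200)=0.6319; B=V−Δ·S=-68.2105
Root portfolio cost Δ·138+B reproduces V0=18.9953.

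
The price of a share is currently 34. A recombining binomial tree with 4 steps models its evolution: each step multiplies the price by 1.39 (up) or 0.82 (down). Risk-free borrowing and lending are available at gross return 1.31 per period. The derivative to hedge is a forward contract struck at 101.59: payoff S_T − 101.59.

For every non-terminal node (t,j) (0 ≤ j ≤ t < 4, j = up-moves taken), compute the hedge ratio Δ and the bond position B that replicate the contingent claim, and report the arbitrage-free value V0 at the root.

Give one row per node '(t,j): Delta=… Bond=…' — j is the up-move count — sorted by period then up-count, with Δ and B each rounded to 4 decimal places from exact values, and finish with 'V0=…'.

Under the risk-neutral measure, an up-move has probability p* = (R−d)/(u−d) = 0.8596 and values discount at R = 1.31.
Terminal payoffs: V(4,0)=-86.2179, V(4,1)=-75.5323, V(4,2)=-57.4191, V(4,3)=-26.7149, V(4,4)=25.3324
Node (3,0) S=18.7465: V=(p*·-75.5323+(1−p*)·-86.2179)/1.31=-58.8031; Δ=(-75.5323−-86.2179)/(26.0577−15.3721)=1.0000; B=V−Δ·S=-77.5496
Node (3,1) S=31.7776: V=(p*·-57.4191+(1−p*)·-75.5323)/1.31=-45.7720; Δ=(-57.4191−-75.5323)/(44.1709−26.0577)=1.0000; B=V−Δ·S=-77.5496
Node (3,2) S=53.8669: V=(p*·-26.7149+(1−p*)·-57.4191)/1.31=-23.6827; Δ=(-26.7149−-57.4191)/(74.8751−44.1709)=1.0000; B=V−Δ·S=-77.5496
Node (3,3) S=91.3110: V=(p*·25.3324+(1−p*)·-26.7149)/1.31=13.7614; Δ=(25.3324−-26.7149)/(126.9224−74.8751)=1.0000; B=V−Δ·S=-77.5496
Node (2,0) S=22.8616: V=(p*·-45.7720+(1−p*)·-58.8031)/1.31=-36.3366; Δ=(-45.7720−-58.8031)/(31.7776−18.7465)=1.0000; B=V−Δ·S=-59.1982
Node (2,1) S=38.7532: V=(p*·-23.6827+(1−p*)·-45.7720)/1.31=-20.4450; Δ=(-23.6827−-45.7720)/(53.8669−31.7776)=1.0000; B=V−Δ·S=-59.1982
Node (2,2) S=65.6914: V=(p*·13.7614+(1−p*)·-23.6827)/1.31=6.4932; Δ=(13.7614−-23.6827)/(91.3110−53.8669)=1.0000; B=V−Δ·S=-59.1982
Node (1,0) S=27.8800: V=(p*·-20.4450+(1−p*)·-36.3366)/1.31=-17.3095; Δ=(-20.4450−-36.3366)/(38.7532−22.8616)=1.0000; B=V−Δ·S=-45.1895
Node (1,1) S=47.2600: V=(p*·6.4932+(1−p*)·-20.4450)/1.31=2.0705; Δ=(6.4932−-20.4450)/(65.6914−38.7532)=1.0000; B=V−Δ·S=-45.1895
Node (0,0) S=34.0000: V=(p*·2.0705+(1−p*)·-17.3095)/1.31=-0.4958; Δ=(2.0705−-17.3095)/(47.2600−27.8800)=1.0000; B=V−Δ·S=-34.4958
Each (Δ,B) replicates both successor values, so the strategy is self-financing and V0 is arbitrage-free.

(0,0): Delta=1.0000 Bond=-34.4958
(1,0): Delta=1.0000 Bond=-45.1895
(1,1): Delta=1.0000 Bond=-45.1895
(2,0): Delta=1.0000 Bond=-59.1982
(2,1): Delta=1.0000 Bond=-59.1982
(2,2): Delta=1.0000 Bond=-59.1982
(3,0): Delta=1.0000 Bond=-77.5496
(3,1): Delta=1.0000 Bond=-77.5496
(3,2): Delta=1.0000 Bond=-77.5496
(3,3): Delta=1.0000 Bond=-77.5496
V0=-0.4958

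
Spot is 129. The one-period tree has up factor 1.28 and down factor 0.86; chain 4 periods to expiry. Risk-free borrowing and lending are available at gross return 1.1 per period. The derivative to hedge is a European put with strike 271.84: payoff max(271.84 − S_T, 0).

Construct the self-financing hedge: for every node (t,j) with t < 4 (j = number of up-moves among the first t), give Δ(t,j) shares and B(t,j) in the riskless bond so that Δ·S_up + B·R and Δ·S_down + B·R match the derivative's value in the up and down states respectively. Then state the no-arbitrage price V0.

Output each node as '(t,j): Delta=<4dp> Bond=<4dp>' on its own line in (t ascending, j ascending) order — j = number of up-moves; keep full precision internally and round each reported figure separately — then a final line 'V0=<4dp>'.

Since d<R<u, set p* = (R−d)/(u−d) = 0.5714; price each node as the discounted p*-expectation of its children.
Payoff layer (t=4): V(4,0)=201.2759, V(4,1)=166.8144, V(4,2)=115.5229, V(4,3)=39.1820, V(4,4)=0.0000
Node (3,0) S=82.0512: V=(p*·166.8144+(1−p*)·201.2759)/1.1=165.0760; Δ=(166.8144−201.2759)/(105.0256−70.5641)=-1.0000; B=V−Δ·S=247.1273
Node (3,1) S=122.1228: V=(p*·115.5229+(1−p*)·166.8144)/1.1=125.0045; Δ=(115.5229−166.8144)/(156.3171−105.0256)=-1.0000; B=V−Δ·S=247.1273
Node (3,2) S=181.7641: V=(p*·39.1820+(1−p*)·115.5229)/1.1=65.3632; Δ=(39.1820−115.5229)/(232.6580−156.3171)=-1.0000; B=V−Δ·S=247.1273
Node (3,3) S=270.5326: V=(p*·0.0000+(1−p*)·39.1820)/1.1=15.2657; Δ=(0.0000−39.1820)/(346.2817−232.6580)=-0.3448; B=V−Δ·S=108.5561
Node (2,0) S=95.4084: V=(p*·125.0045+(1−p*)·165.0760)/1.1=129.2528; Δ=(125.0045−165.0760)/(122.1228−82.0512)=-1.0000; B=V−Δ·S=224.6612
Node (2,1) S=142.0032: V=(p*·65.3632+(1−p*)·125.0045)/1.1=82.6580; Δ=(65.3632−125.0045)/(181.7641−122.1228)=-1.0000; B=V−Δ·S=224.6612
Node (2,2) S=211.3536: V=(p*·15.2657+(1−p*)·65.3632)/1.1=33.3964; Δ=(15.2657−65.3632)/(270.5326−181.7641)=-0.5644; B=V−Δ·S=152.6761
Node (1,0) S=110.9400: V=(p*·82.6580+(1−p*)·129.2528)/1.1=93.2974; Δ=(82.6580−129.2528)/(142.0032−95.4084)=-1.0000; B=V−Δ·S=204.2374
Node (1,1) S=165.1200: V=(p*·33.3964+(1−p*)·82.6580)/1.1=49.5532; Δ=(33.3964−82.6580)/(211.3536−142.0032)=-0.7103; B=V−Δ·S=166.8426
Node (0,0) S=129.0000: V=(p*·49.5532+(1−p*)·93.2974)/1.1=62.0916; Δ=(49.5532−93.2974)/(165.1200−110.9400)=-0.8074; B=V−Δ·S=166.2445
Each (Δ,B) replicates both successor values, so the strategy is self-financing and V0 is arbitrage-free.

(0,0): Delta=-0.8074 Bond=166.2445
(1,0): Delta=-1.0000 Bond=204.2374
(1,1): Delta=-0.7103 Bond=166.8426
(2,0): Delta=-1.0000 Bond=224.6612
(2,1): Delta=-1.0000 Bond=224.6612
(2,2): Delta=-0.5644 Bond=152.6761
(3,0): Delta=-1.0000 Bond=247.1273
(3,1): Delta=-1.0000 Bond=247.1273
(3,2): Delta=-1.0000 Bond=247.1273
(3,3): Delta=-0.3448 Bond=108.5561
V0=62.0916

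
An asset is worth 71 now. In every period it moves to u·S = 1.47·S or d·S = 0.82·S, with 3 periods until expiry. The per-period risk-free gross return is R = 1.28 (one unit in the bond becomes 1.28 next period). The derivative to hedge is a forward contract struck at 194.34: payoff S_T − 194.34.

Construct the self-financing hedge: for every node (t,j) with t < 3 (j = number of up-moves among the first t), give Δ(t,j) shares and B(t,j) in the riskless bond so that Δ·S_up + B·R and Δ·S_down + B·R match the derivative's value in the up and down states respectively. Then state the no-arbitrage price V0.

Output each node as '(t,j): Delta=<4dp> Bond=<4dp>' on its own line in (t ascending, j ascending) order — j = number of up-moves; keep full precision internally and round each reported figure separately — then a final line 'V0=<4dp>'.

(0,0): Delta=1.0000 Bond=-92.6685
(1,0): Delta=1.0000 Bond=-118.6157
(1,1): Delta=1.0000 Bond=-118.6157
(2,0): Delta=1.0000 Bond=-151.8281
(2,1): Delta=1.0000 Bond=-151.8281
(2,2): Delta=1.0000 Bond=-151.8281
V0=-21.6685

No-arbitrage ⇒ martingale measure with p* = (R−d)/(u−d) = 0.7077.
Terminal values V(3,·): V(3,0)=-155.1929, V(3,1)=-124.1616, V(3,2)=-68.5324, V(3,3)=31.1931
Node (2,0) S=47.7404: V=(p*·-124.1616+(1−p*)·-155.1929)/1.28=-104.0877; Δ=(-124.1616−-155.1929)/(70.1784−39.1471)=1.0000; B=V−Δ·S=-151.8281
Node (2,1) S=85.5834: V=(p*·-68.5324+(1−p*)·-124.1616)/1.28=-66.2447; Δ=(-68.5324−-124.1616)/(125.8076−70.1784)=1.0000; B=V−Δ·S=-151.8281
Node (2,2) S=153.4239: V=(p*·31.1931+(1−p*)·-68.5324)/1.28=1.5958; Δ=(31.1931−-68.5324)/(225.5331−125.8076)=1.0000; B=V−Δ·S=-151.8281
Node (1,0) S=58.2200: V=(p*·-66.2447+(1−p*)·-104.0877)/1.28=-60.3957; Δ=(-66.2447−-104.0877)/(85.5834−47.7404)=1.0000; B=V−Δ·S=-118.6157
Node (1,1) S=104.3700: V=(p*·1.5958+(1−p*)·-66.2447)/1.28=-14.2457; Δ=(1.5958−-66.2447)/(153.4239−85.5834)=1.0000; B=V−Δ·S=-118.6157
Node (0,0) S=71.0000: V=(p*·-14.2457+(1−p*)·-60.3957)/1.28=-21.6685; Δ=(-14.2457−-60.3957)/(104.3700−58.2200)=1.0000; B=V−Δ·S=-92.6685
Check: Δ(0,0)·S0 + B(0,0) = -21.6685 = V0.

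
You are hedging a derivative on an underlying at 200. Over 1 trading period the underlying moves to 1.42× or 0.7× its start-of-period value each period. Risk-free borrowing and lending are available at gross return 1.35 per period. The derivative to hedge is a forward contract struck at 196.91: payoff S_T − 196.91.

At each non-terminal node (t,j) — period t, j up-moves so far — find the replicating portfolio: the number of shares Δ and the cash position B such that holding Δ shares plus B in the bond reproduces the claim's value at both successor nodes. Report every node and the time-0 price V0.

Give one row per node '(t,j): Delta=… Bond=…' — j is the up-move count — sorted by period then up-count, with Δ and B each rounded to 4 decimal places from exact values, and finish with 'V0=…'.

Risk-neutral probability p* = (R−d)/(u−d) = (1.35−0.7)/(1.42−0.7) = 0.9028.
Payoff layer (t=1): V(1,0)=-56.9100, V(1,1)=87.0900
  t=0,j=0: stock 200.0000 → up 284.0000 (V=87.0900), down 140.0000 (V=-56.9100). Price 54.1407; hedge Δ=1.0000, bond B=-145.8593.
Each (Δ,B) replicates both successor values, so the strategy is self-financing and V0 is arbitrage-free.

(0,0): Delta=1.0000 Bond=-145.8593
V0=54.1407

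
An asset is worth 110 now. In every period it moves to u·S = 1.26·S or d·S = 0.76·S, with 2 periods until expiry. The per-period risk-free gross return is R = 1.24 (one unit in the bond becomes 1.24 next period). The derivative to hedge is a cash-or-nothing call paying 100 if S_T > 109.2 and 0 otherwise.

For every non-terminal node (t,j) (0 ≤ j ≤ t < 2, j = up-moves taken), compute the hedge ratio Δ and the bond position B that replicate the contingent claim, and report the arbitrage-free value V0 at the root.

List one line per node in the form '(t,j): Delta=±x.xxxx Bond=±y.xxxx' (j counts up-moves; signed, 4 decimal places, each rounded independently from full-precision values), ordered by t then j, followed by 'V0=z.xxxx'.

(0,0): Delta=1.4076 Bond=-94.9011
(1,0): Delta=0.0000 Bond=0.0000
(1,1): Delta=1.4430 Bond=-122.5806
V0=59.9376

Risk-neutral probability p* = (R−d)/(u−d) = (1.24−0.76)/(1.26−0.76) = 0.9600.
At expiry t=2: V(2,0)=0.0000, V(2,1)=0.0000, V(2,2)=100.0000
  t=1,j=0: stock 83.6000 → up 105.3360 (V=0.0000), down 63.5360 (V=0.0000). Price 0.0000; hedge Δ=0.0000, bond B=0.0000.
  t=1,j=1: stock 138.6000 → up 174.6360 (V=100.0000), down 105.3360 (V=0.0000). Price 77.4194; hedge Δ=1.4430, bond B=-122.5806.
  t=0,j=0: stock 110.0000 → up 138.6000 (V=77.4194), down 83.6000 (V=0.0000). Price 59.9376; hedge Δ=1.4076, bond B=-94.9011.
Check: Δ(0,0)·S0 + B(0,0) = 59.9376 = V0.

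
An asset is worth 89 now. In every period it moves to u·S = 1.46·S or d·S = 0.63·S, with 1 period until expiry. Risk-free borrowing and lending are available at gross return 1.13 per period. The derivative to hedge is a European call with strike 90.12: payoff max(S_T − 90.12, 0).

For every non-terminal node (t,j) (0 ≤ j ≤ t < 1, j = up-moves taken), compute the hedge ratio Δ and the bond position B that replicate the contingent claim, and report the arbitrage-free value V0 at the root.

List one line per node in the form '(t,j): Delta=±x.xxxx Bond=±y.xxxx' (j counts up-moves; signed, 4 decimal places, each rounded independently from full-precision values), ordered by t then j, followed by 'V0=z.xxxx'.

(0,0): Delta=0.5391 Bond=-26.7476
V0=21.2283

Risk-neutral probability p* = (R−d)/(u−d) = (1.13−0.63)/(1.46−0.63) = 0.6024.
At expiry t=1: V(1,0)=0.0000, V(1,1)=39.8200
Node (0,0) S=89.0000: V=(p*·39.8200+(1−p*)·0.0000)/1.13=21.2283; Δ=(39.8200−0.0000)/(129.9400−56.0700)=0.5391; B=V−Δ·S=-26.7476
The time-0 hedge costs 21.2283, which is the no-arbitrage price.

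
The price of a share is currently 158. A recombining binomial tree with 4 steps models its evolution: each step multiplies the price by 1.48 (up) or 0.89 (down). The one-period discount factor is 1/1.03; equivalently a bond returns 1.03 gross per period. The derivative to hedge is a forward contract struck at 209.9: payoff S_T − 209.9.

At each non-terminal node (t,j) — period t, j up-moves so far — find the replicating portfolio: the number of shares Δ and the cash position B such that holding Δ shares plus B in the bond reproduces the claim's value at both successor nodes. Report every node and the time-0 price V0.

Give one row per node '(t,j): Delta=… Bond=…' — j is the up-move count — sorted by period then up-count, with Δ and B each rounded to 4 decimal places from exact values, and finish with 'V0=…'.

(0,0): Delta=1.0000 Bond=-186.4934
(1,0): Delta=1.0000 Bond=-192.0882
(1,1): Delta=1.0000 Bond=-192.0882
(2,0): Delta=1.0000 Bond=-197.8509
(2,1): Delta=1.0000 Bond=-197.8509
(2,2): Delta=1.0000 Bond=-197.8509
(3,0): Delta=1.0000 Bond=-203.7864
(3,1): Delta=1.0000 Bond=-203.7864
(3,2): Delta=1.0000 Bond=-203.7864
(3,3): Delta=1.0000 Bond=-203.7864
V0=-28.4934

No-arbitrage ⇒ martingale measure with p* = (R−d)/(u−d) = 0.2373.
Payoff layer (t=4): V(4,0)=-110.7673, V(4,1)=-45.0500, V(4,2)=64.2325, V(4,3)=245.9608, V(4,4)=548.1606
  t=3,j=0: stock 111.3851 → up 164.8500 (V=-45.0500), down 99.1327 (V=-110.7673). Price -92.4013; hedge Δ=1.0000, bond B=-203.7864.
  t=3,j=1: stock 185.2247 → up 274.1325 (V=64.2325), down 164.8500 (V=-45.0500). Price -18.5617; hedge Δ=1.0000, bond B=-203.7864.
  t=3,j=2: stock 308.0140 → up 455.8608 (V=245.9608), down 274.1325 (V=64.2325). Price 104.2276; hedge Δ=1.0000, bond B=-203.7864.
  t=3,j=3: stock 512.2031 → up 758.0606 (V=548.1606), down 455.8608 (V=245.9608). Price 308.4167; hedge Δ=1.0000, bond B=-203.7864.
  t=2,j=0: stock 125.1518 → up 185.2247 (V=-18.5617), down 111.3851 (V=-92.4013). Price -72.6991; hedge Δ=1.0000, bond B=-197.8509.
  t=2,j=1: stock 208.1176 → up 308.0140 (V=104.2276), down 185.2247 (V=-18.5617). Price 10.2667; hedge Δ=1.0000, bond B=-197.8509.
  t=2,j=2: stock 346.0832 → up 512.2031 (V=308.4167), down 308.0140 (V=104.2276). Price 148.2323; hedge Δ=1.0000, bond B=-197.8509.
  t=1,j=0: stock 140.6200 → up 208.1176 (V=10.2667), down 125.1518 (V=-72.6991). Price -51.4682; hedge Δ=1.0000, bond B=-192.0882.
  t=1,j=1: stock 233.8400 → up 346.0832 (V=148.2323), down 208.1176 (V=10.2667). Price 41.7518; hedge Δ=1.0000, bond B=-192.0882.
  t=0,j=0: stock 158.0000 → up 233.8400 (V=41.7518), down 140.6200 (V=-51.4682). Price -28.4934; hedge Δ=1.0000, bond B=-186.4934.
Self-financing check: at every node Δ·S+B equals the discounted successor values.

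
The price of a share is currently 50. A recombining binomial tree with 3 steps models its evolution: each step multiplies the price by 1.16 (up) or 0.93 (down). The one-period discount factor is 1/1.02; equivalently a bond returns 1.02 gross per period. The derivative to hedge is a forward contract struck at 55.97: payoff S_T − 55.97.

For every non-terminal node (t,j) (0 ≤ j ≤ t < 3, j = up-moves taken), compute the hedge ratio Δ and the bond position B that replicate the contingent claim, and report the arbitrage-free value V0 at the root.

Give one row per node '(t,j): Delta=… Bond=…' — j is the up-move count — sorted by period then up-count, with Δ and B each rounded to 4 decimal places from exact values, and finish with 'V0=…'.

Since d<R<u, set p* = (R−d)/(u−d) = 0.3913; price each node as the discounted p*-expectation of its children.
Terminal values V(3,·): V(3,0)=-15.7521, V(3,1)=-5.8058, V(3,2)=6.6004, V(3,3)=22.0748
(2,0): S=43.2450. Δ = (V_up−V_dn)/(S_up−S_dn) = (-5.8058−-15.7521)/(50.1642−40.2179) = 1.0000. V = [p*·-5.8058 + (1−p*)·-15.7521]/1.02 = -11.6275. B = V − Δ·S = -54.8725.
(2,1): S=53.9400. Δ = (V_up−V_dn)/(S_up−S_dn) = (6.6004−-5.8058)/(62.5704−50.1642) = 1.0000. V = [p*·6.6004 + (1−p*)·-5.8058]/1.02 = -0.9325. B = V − Δ·S = -54.8725.
(2,2): S=67.2800. Δ = (V_up−V_dn)/(S_up−S_dn) = (22.0748−6.6004)/(78.0448−62.5704) = 1.0000. V = [p*·22.0748 + (1−p*)·6.6004]/1.02 = 12.4075. B = V − Δ·S = -54.8725.
(1,0): S=46.5000. Δ = (V_up−V_dn)/(S_up−S_dn) = (-0.9325−-11.6275)/(53.9400−43.2450) = 1.0000. V = [p*·-0.9325 + (1−p*)·-11.6275]/1.02 = -7.2966. B = V − Δ·S = -53.7966.
(1,1): S=58.0000. Δ = (V_up−V_dn)/(S_up−S_dn) = (12.4075−-0.9325)/(67.2800−53.9400) = 1.0000. V = [p*·12.4075 + (1−p*)·-0.9325]/1.02 = 4.2034. B = V − Δ·S = -53.7966.
(0,0): S=50.0000. Δ = (V_up−V_dn)/(S_up−S_dn) = (4.2034−-7.2966)/(58.0000−46.5000) = 1.0000. V = [p*·4.2034 + (1−p*)·-7.2966]/1.02 = -2.7418. B = V − Δ·S = -52.7418.
Each (Δ,B) replicates both successor values, so the strategy is self-financing and V0 is arbitrage-free.

(0,0): Delta=1.0000 Bond=-52.7418
(1,0): Delta=1.0000 Bond=-53.7966
(1,1): Delta=1.0000 Bond=-53.7966
(2,0): Delta=1.0000 Bond=-54.8725
(2,1): Delta=1.0000 Bond=-54.8725
(2,2): Delta=1.0000 Bond=-54.8725
V0=-2.7418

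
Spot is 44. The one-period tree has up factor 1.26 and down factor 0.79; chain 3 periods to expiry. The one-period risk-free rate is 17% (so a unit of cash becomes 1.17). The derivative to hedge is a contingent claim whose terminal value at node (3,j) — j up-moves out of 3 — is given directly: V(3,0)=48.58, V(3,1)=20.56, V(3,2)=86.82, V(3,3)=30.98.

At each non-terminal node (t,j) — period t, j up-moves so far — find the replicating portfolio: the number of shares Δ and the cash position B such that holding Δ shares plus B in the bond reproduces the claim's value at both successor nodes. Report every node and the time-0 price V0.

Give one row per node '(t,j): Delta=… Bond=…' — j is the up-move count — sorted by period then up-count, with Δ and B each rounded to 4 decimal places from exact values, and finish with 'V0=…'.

The replicating-portfolio and risk-neutral prices coincide; use p* = (1.17−0.79)/(1.26−0.79) = 0.8085 for the latter.
Payoff layer (t=3): V(3,0)=48.5800, V(3,1)=20.5600, V(3,2)=86.8200, V(3,3)=30.9800
  t=2,j=0: stock 27.4604 → up 34.6001 (V=20.5600), down 21.6937 (V=48.5800). Price 22.1586; hedge Δ=-2.1710, bond B=81.7756.
  t=2,j=1: stock 43.7976 → up 55.1850 (V=86.8200), down 34.6001 (V=20.5600). Price 63.3606; hedge Δ=3.2189, bond B=-77.6181.
  t=2,j=2: stock 69.8544 → up 88.0165 (V=30.9800), down 55.1850 (V=86.8200). Price 35.6177; hedge Δ=-1.7008, bond B=154.4263.
  t=1,j=0: stock 34.7600 → up 43.7976 (V=63.3606), down 27.4604 (V=22.1586). Price 47.4110; hedge Δ=2.5220, bond B=-40.2529.
  t=1,j=1: stock 55.4400 → up 69.8544 (V=35.6177), down 43.7976 (V=63.3606). Price 34.9831; hedge Δ=-1.0647, bond B=94.0105.
  t=0,j=0: stock 44.0000 → up 55.4400 (V=34.9831), down 34.7600 (V=47.4110). Price 31.9341; hedge Δ=-0.6010, bond B=58.3764.
Self-financing check: at every node Δ·S+B equals the discounted successor values.

(0,0): Delta=-0.6010 Bond=58.3764
(1,0): Delta=2.5220 Bond=-40.2529
(1,1): Delta=-1.0647 Bond=94.0105
(2,0): Delta=-2.1710 Bond=81.7756
(2,1): Delta=3.2189 Bond=-77.6181
(2,2): Delta=-1.7008 Bond=154.4263
V0=31.9341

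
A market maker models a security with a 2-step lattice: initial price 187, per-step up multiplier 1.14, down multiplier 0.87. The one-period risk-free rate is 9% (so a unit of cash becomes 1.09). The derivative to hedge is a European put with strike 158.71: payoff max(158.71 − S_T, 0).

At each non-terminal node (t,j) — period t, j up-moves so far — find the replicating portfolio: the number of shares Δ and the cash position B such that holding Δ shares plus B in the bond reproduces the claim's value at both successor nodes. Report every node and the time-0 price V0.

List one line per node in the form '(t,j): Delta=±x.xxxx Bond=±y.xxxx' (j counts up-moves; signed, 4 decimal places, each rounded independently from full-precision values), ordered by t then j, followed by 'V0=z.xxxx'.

No-arbitrage ⇒ martingale measure with p* = (R−d)/(u−d) = 0.8148.
Terminal payoffs: V(2,0)=17.1697, V(2,1)=0.0000, V(2,2)=0.0000
  t=1,j=0: stock 162.6900 → up 185.4666 (V=0.0000), down 141.5403 (V=17.1697). Price 2.9170; hedge Δ=-0.3909, bond B=66.5085.
  t=1,j=1: stock 213.1800 → up 243.0252 (V=0.0000), down 185.4666 (V=0.0000). Price 0.0000; hedge Δ=0.0000, bond B=0.0000.
  t=0,j=0: stock 187.0000 → up 213.1800 (V=0.0000), down 162.6900 (V=2.9170). Price 0.4956; hedge Δ=-0.0578, bond B=11.2994.
Self-financing check: at every node Δ·S+B equals the discounted successor values.

(0,0): Delta=-0.0578 Bond=11.2994
(1,0): Delta=-0.3909 Bond=66.5085
(1,1): Delta=0.0000 Bond=0.0000
V0=0.4956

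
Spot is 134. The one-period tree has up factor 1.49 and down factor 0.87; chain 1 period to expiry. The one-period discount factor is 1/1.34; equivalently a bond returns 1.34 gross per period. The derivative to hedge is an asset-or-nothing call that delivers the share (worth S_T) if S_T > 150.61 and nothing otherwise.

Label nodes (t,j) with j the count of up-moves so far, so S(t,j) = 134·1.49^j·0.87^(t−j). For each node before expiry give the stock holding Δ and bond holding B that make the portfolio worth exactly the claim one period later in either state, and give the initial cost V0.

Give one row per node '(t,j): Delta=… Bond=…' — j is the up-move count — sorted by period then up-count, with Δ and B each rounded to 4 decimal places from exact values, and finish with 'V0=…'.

Risk-neutral probability p* = (R−d)/(u−d) = (1.34−0.87)/(1.49−0.87) = 0.7581.
At expiry t=1: V(1,0)=0.0000, V(1,1)=199.6600
(0,0): S=134.0000. Δ = (V_up−V_dn)/(S_up−S_dn) = (199.6600−0.0000)/(199.6600−116.5800) = 2.4032. V = [p*·199.6600 + (1−p*)·0.0000]/1.34 = 112.9516. B = V − Δ·S = -209.0806.
Each (Δ,B) replicates both successor values, so the strategy is self-financing and V0 is arbitrage-free.

(0,0): Delta=2.4032 Bond=-209.0806
V0=112.9516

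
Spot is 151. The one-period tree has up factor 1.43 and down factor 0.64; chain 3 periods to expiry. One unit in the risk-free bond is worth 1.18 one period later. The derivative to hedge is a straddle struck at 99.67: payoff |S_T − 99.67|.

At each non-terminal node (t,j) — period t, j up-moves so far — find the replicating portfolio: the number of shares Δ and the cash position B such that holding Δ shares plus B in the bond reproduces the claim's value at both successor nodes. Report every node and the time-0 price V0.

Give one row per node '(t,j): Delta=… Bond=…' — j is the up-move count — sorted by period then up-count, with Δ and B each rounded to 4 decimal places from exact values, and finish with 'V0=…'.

Since d<R<u, set p* = (R−d)/(u−d) = 0.6835; price each node as the discounted p*-expectation of its children.
Terminal payoffs: V(3,0)=60.0863, V(3,1)=11.2251, V(3,2)=97.9491, V(3,3)=341.8853
Node (2,0) S=61.8496: V=(p*·11.2251+(1−p*)·60.0863)/1.18=22.6165; Δ=(11.2251−60.0863)/(88.4449−39.5837)=-1.0000; B=V−Δ·S=84.4661
Node (2,1) S=138.1952: V=(p*·97.9491+(1−p*)·11.2251)/1.18=59.7498; Δ=(97.9491−11.2251)/(197.6191−88.4449)=0.7944; B=V−Δ·S=-50.0275
Node (2,2) S=308.7799: V=(p*·341.8853+(1−p*)·97.9491)/1.18=224.3138; Δ=(341.8853−97.9491)/(441.5553−197.6191)=1.0000; B=V−Δ·S=-84.4661
Node (1,0) S=96.6400: V=(p*·59.7498+(1−p*)·22.6165)/1.18=40.6769; Δ=(59.7498−22.6165)/(138.1952−61.8496)=0.4864; B=V−Δ·S=-6.3273
Node (1,1) S=215.9300: V=(p*·224.3138+(1−p*)·59.7498)/1.18=145.9632; Δ=(224.3138−59.7498)/(308.7799−138.1952)=0.9647; B=V−Δ·S=-62.3456
Node (0,0) S=151.0000: V=(p*·145.9632+(1−p*)·40.6769)/1.18=95.4617; Δ=(145.9632−40.6769)/(215.9300−96.6400)=0.8826; B=V−Δ·S=-37.8121
The time-0 hedge costs 95.4617, which is the no-arbitrage price.

(0,0): Delta=0.8826 Bond=-37.8121
(1,0): Delta=0.4864 Bond=-6.3273
(1,1): Delta=0.9647 Bond=-62.3456
(2,0): Delta=-1.0000 Bond=84.4661
(2,1): Delta=0.7944 Bond=-50.0275
(2,2): Delta=1.0000 Bond=-84.4661
V0=95.4617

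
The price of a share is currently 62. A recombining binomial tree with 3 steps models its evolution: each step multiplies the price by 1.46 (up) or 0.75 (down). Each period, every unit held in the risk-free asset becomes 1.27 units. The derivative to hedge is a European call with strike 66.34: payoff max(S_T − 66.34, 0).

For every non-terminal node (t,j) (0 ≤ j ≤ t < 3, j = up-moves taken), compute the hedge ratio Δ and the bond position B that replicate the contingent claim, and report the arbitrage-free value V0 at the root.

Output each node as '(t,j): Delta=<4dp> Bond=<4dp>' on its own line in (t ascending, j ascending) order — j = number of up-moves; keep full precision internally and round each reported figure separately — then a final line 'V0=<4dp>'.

(0,0): Delta=0.8899 Bond=-23.9984
(1,0): Delta=0.5726 Bond=-15.7232
(1,1): Delta=0.9494 Bond=-35.8690
(2,0): Delta=0.0000 Bond=0.0000
(2,1): Delta=0.6800 Bond=-27.2647
(2,2): Delta=1.0000 Bond=-52.2362
V0=31.1741

Risk-neutral probability p* = (R−d)/(u−d) = (1.27−0.75)/(1.46−0.75) = 0.7324.
Terminal values V(3,·): V(3,0)=0.0000, V(3,1)=0.0000, V(3,2)=32.7794, V(3,3)=126.6124
  t=2,j=0: stock 34.8750 → up 50.9175 (V=0.0000), down 26.1562 (V=0.0000). Price 0.0000; hedge Δ=0.0000, bond B=0.0000.
  t=2,j=1: stock 67.8900 → up 99.1194 (V=32.7794), down 50.9175 (V=0.0000). Price 18.9035; hedge Δ=0.6800, bond B=-27.2647.
  t=2,j=2: stock 132.1592 → up 192.9524 (V=126.6124), down 99.1194 (V=32.7794). Price 79.9230; hedge Δ=1.0000, bond B=-52.2362.
  t=1,j=0: stock 46.5000 → up 67.8900 (V=18.9035), down 34.8750 (V=0.0000). Price 10.9014; hedge Δ=0.5726, bond B=-15.7232.
  t=1,j=1: stock 90.5200 → up 132.1592 (V=79.9230), down 67.8900 (V=18.9035). Price 50.0739; hedge Δ=0.9494, bond B=-35.8690.
  t=0,j=0: stock 62.0000 → up 90.5200 (V=50.0739), down 46.5000 (V=10.9014). Price 31.1741; hedge Δ=0.8899, bond B=-23.9984.
Check: Δ(0,0)·S0 + B(0,0) = 31.1741 = V0.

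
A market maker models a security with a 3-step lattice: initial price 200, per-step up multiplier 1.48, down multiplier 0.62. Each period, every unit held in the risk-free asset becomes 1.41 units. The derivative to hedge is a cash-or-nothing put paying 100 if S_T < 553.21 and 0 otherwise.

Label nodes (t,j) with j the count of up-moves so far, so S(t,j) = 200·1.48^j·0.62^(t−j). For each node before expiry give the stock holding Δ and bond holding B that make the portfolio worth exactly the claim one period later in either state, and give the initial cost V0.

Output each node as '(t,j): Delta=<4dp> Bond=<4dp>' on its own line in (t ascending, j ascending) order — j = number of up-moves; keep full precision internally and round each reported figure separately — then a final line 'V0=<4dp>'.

(0,0): Delta=-0.2468 Bond=57.3749
(1,0): Delta=0.0000 Bond=50.2993
(1,1): Delta=-0.2559 Bond=83.6100
(2,0): Delta=0.0000 Bond=70.9220
(2,1): Delta=0.0000 Bond=70.9220
(2,2): Delta=-0.2654 Bond=122.0518
V0=8.0211

The replicating-portfolio and risk-neutral prices coincide; use p* = (1.41−0.62)/(1.48−0.62) = 0.9186 for the latter.
Terminal values V(3,·): V(3,0)=100.0000, V(3,1)=100.0000, V(3,2)=100.0000, V(3,3)=0.0000
  t=2,j=0: stock 76.8800 → up 113.7824 (V=100.0000), down 47.6656 (V=100.0000). Price 70.9220; hedge Δ=0.0000, bond B=70.9220.
  t=2,j=1: stock 183.5200 → up 271.6096 (V=100.0000), down 113.7824 (V=100.0000). Price 70.9220; hedge Δ=0.0000, bond B=70.9220.
  t=2,j=2: stock 438.0800 → up 648.3584 (V=0.0000), down 271.6096 (V=100.0000). Price 5.7727; hedge Δ=-0.2654, bond B=122.0518.
  t=1,j=0: stock 124.0000 → up 183.5200 (V=70.9220), down 76.8800 (V=70.9220). Price 50.2993; hedge Δ=0.0000, bond B=50.2993.
  t=1,j=1: stock 296.0000 → up 438.0800 (V=5.7727), down 183.5200 (V=70.9220). Price 7.8550; hedge Δ=-0.2559, bond B=83.6100.
  t=0,j=0: stock 200.0000 → up 296.0000 (V=7.8550), down 124.0000 (V=50.2993). Price 8.0211; hedge Δ=-0.2468, bond B=57.3749.
Root portfolio cost Δ·200+B reproduces V0=8.0211.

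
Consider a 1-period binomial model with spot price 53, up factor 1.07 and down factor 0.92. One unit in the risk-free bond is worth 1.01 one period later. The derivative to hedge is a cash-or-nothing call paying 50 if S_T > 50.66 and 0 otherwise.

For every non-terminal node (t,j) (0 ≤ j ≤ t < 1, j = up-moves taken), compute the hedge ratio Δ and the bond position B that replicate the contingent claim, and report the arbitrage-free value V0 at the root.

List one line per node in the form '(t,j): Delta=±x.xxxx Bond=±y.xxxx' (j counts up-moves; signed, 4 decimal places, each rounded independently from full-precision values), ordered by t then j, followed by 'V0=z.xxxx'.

(0,0): Delta=6.2893 Bond=-303.6304
V0=29.7030

Under the risk-neutral measure, an up-move has probability p* = (R−d)/(u−d) = 0.6000 and values discount at R = 1.01.
Payoff layer (t=1): V(1,0)=0.0000, V(1,1)=50.0000
(0,0): S=53.0000. Δ = (V_up−V_dn)/(S_up−S_dn) = (50.0000−0.0000)/(56.7100−48.7600) = 6.2893. V = [p*·50.0000 + (1−p*)·0.0000]/1.01 = 29.7030. B = V − Δ·S = -303.6304.
Root portfolio cost Δ·53+B reproduces V0=29.7030.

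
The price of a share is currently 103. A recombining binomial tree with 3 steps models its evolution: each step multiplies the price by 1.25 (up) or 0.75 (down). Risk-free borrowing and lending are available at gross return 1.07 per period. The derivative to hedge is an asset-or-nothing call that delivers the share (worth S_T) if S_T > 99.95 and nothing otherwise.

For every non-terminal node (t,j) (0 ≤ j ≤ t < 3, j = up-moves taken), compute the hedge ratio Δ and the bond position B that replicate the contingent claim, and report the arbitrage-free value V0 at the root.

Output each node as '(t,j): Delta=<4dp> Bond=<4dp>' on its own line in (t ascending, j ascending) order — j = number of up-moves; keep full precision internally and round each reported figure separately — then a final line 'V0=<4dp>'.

Since d<R<u, set p* = (R−d)/(u−d) = 0.6400; price each node as the discounted p*-expectation of its children.
Terminal payoffs: V(3,0)=0.0000, V(3,1)=0.0000, V(3,2)=120.7031, V(3,3)=201.1719
(2,0): S=57.9375. Δ = (V_up−V_dn)/(S_up−S_dn) = (0.0000−0.0000)/(72.4219−43.4531) = 0.0000. V = [p*·0.0000 + (1−p*)·0.0000]/1.07 = 0.0000. B = V − Δ·S = 0.0000.
(2,1): S=96.5625. Δ = (V_up−V_dn)/(S_up−S_dn) = (120.7031−0.0000)/(120.7031−72.4219) = 2.5000. V = [p*·120.7031 + (1−p*)·0.0000]/1.07 = 72.1963. B = V − Δ·S = -169.2100.
(2,2): S=160.9375. Δ = (V_up−V_dn)/(S_up−S_dn) = (201.1719−120.7031)/(201.1719−120.7031) = 1.0000. V = [p*·201.1719 + (1−p*)·120.7031]/1.07 = 160.9375. B = V − Δ·S = 0.0000.
(1,0): S=77.2500. Δ = (V_up−V_dn)/(S_up−S_dn) = (72.1963−0.0000)/(96.5625−57.9375) = 1.8692. V = [p*·72.1963 + (1−p*)·0.0000]/1.07 = 43.1828. B = V − Δ·S = -101.2097.
(1,1): S=128.7500. Δ = (V_up−V_dn)/(S_up−S_dn) = (160.9375−72.1963)/(160.9375−96.5625) = 1.3785. V = [p*·160.9375 + (1−p*)·72.1963]/1.07 = 120.5520. B = V − Δ·S = -56.9305.
(0,0): S=103.0000. Δ = (V_up−V_dn)/(S_up−S_dn) = (120.5520−43.1828)/(128.7500−77.2500) = 1.5023. V = [p*·120.5520 + (1−p*)·43.1828]/1.07 = 86.6347. B = V − Δ·S = -68.1037.
Self-financing check: at every node Δ·S+B equals the discounted successor values.

(0,0): Delta=1.5023 Bond=-68.1037
(1,0): Delta=1.8692 Bond=-101.2097
(1,1): Delta=1.3785 Bond=-56.9305
(2,0): Delta=0.0000 Bond=0.0000
(2,1): Delta=2.5000 Bond=-169.2100
(2,2): Delta=1.0000 Bond=0.0000
V0=86.6347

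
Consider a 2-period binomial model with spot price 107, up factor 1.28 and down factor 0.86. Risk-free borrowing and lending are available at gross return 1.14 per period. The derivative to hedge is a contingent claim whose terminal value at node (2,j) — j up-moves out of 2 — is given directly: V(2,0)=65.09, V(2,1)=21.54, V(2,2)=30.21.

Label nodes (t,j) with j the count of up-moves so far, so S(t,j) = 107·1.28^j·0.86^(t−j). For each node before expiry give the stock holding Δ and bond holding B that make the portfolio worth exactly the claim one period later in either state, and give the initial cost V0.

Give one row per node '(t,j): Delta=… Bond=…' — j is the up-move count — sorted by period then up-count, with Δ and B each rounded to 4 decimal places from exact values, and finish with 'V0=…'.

(0,0): Delta=-0.1705 Bond=41.5097
(1,0): Delta=-1.1268 Bond=135.3191
(1,1): Delta=0.1507 Bond=3.3221
V0=23.2627

Risk-neutral probability p* = (R−d)/(u−d) = (1.14−0.86)/(1.28−0.86) = 0.6667.
Payoff layer (t=2): V(2,0)=65.0900, V(2,1)=21.5400, V(2,2)=30.2100
  t=1,j=0: stock 92.0200 → up 117.7856 (V=21.5400), down 79.1372 (V=65.0900). Price 31.6287; hedge Δ=-1.1268, bond B=135.3191.
  t=1,j=1: stock 136.9600 → up 175.3088 (V=30.2100), down 117.7856 (V=21.5400). Price 23.9649; hedge Δ=0.1507, bond B=3.3221.
  t=0,j=0: stock 107.0000 → up 136.9600 (V=23.9649), down 92.0200 (V=31.6287). Price 23.2627; hedge Δ=-0.1705, bond B=41.5097.
Self-financing check: at every node Δ·S+B equals the discounted successor values.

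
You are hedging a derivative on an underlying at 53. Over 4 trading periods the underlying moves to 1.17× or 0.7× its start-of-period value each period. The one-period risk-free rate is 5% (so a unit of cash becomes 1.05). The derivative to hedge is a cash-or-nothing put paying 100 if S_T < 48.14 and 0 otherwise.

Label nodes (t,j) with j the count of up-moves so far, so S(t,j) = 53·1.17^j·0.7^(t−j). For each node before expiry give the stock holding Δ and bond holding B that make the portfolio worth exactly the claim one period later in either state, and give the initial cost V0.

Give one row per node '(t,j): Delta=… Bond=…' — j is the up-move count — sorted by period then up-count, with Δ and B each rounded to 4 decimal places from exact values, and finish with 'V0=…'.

(0,0): Delta=-1.4730 Bond=100.3418
(1,0): Delta=-2.8846 Bond=157.7303
(1,1): Delta=-1.1834 Bond=87.4030
(2,0): Delta=0.0000 Bond=90.7029
(2,1): Delta=-3.4763 Bond=191.3015
(2,2): Delta=-0.7131 Bond=57.6491
(3,0): Delta=0.0000 Bond=95.2381
(3,1): Delta=0.0000 Bond=95.2381
(3,2): Delta=-4.1894 Bond=237.0821
(3,3): Delta=0.0000 Bond=0.0000
V0=22.2727

Since d<R<u, set p* = (R−d)/(u−d) = 0.7447; price each node as the discounted p*-expectation of its children.
Terminal payoffs: V(4,0)=100.0000, V(4,1)=100.0000, V(4,2)=100.0000, V(4,3)=0.0000, V(4,4)=0.0000
Node (3,0) S=18.1790: V=(p*·100.0000+(1−p*)·100.0000)/1.05=95.2381; Δ=(100.0000−100.0000)/(21.2694−12.7253)=0.0000; B=V−Δ·S=95.2381
Node (3,1) S=30.3849: V=(p*·100.0000+(1−p*)·100.0000)/1.05=95.2381; Δ=(100.0000−100.0000)/(35.5503−21.2694)=0.0000; B=V−Δ·S=95.2381
Node (3,2) S=50.7862: V=(p*·0.0000+(1−p*)·100.0000)/1.05=24.3161; Δ=(0.0000−100.0000)/(59.4198−35.5503)=-4.1894; B=V−Δ·S=237.0821
Node (3,3) S=84.8855: V=(p*·0.0000+(1−p*)·0.0000)/1.05=0.0000; Δ=(0.0000−0.0000)/(99.3160−59.4198)=0.0000; B=V−Δ·S=0.0000
Node (2,0) S=25.9700: V=(p*·95.2381+(1−p*)·95.2381)/1.05=90.7029; Δ=(95.2381−95.2381)/(30.3849−18.1790)=0.0000; B=V−Δ·S=90.7029
Node (2,1) S=43.4070: V=(p*·24.3161+(1−p*)·95.2381)/1.05=40.4037; Δ=(24.3161−95.2381)/(50.7862−30.3849)=-3.4763; B=V−Δ·S=191.3015
Node (2,2) S=72.5517: V=(p*·0.0000+(1−p*)·24.3161)/1.05=5.9127; Δ=(0.0000−24.3161)/(84.8855−50.7862)=-0.7131; B=V−Δ·S=57.6491
Node (1,0) S=37.1000: V=(p*·40.4037+(1−p*)·90.7029)/1.05=50.7105; Δ=(40.4037−90.7029)/(43.4070−25.9700)=-2.8846; B=V−Δ·S=157.7303
Node (1,1) S=62.0100: V=(p*·5.9127+(1−p*)·40.4037)/1.05=14.0180; Δ=(5.9127−40.4037)/(72.5517−43.4070)=-1.1834; B=V−Δ·S=87.4030
Node (0,0) S=53.0000: V=(p*·14.0180+(1−p*)·50.7105)/1.05=22.2727; Δ=(14.0180−50.7105)/(62.0100−37.1000)=-1.4730; B=V−Δ·S=100.3418
Root portfolio cost Δ·53+B reproduces V0=22.2727.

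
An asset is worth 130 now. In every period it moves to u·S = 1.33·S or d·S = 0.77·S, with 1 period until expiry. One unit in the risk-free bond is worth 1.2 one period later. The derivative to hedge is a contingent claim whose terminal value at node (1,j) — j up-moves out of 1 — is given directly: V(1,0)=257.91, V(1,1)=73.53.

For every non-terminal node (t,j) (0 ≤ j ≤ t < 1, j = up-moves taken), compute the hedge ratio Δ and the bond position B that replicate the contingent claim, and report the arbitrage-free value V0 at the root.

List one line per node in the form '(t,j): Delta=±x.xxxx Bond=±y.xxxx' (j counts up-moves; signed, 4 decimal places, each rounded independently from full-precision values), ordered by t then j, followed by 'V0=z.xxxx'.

(0,0): Delta=-2.5327 Bond=426.1938
V0=96.9438

Risk-neutral probability p* = (R−d)/(u−d) = (1.2−0.77)/(1.33−0.77) = 0.7679.
At expiry t=1: V(1,0)=257.9100, V(1,1)=73.5300
  t=0,j=0: stock 130.0000 → up 172.9000 (V=73.5300), down 100.1000 (V=257.9100). Price 96.9438; hedge Δ=-2.5327, bond B=426.1938.
Each (Δ,B) replicates both successor values, so the strategy is self-financing and V0 is arbitrage-free.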